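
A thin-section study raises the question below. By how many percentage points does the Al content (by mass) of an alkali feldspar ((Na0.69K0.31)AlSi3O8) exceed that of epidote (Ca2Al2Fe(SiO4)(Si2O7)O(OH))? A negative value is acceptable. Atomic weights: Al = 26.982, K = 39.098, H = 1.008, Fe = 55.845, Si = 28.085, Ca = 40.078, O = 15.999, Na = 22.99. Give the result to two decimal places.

-1.07 percentage points

M((Na0.69K0.31)AlSi3O8) = 267.212 g/mol, so wt% Al = 26.982/267.212 × 100 = 10.10%.
M(Ca2Al2Fe(SiO4)(Si2O7)O(OH)) = 483.215 g/mol, so wt% Al = 53.964/483.215 × 100 = 11.17%.
10.10 − 11.17 = -1.07 pp.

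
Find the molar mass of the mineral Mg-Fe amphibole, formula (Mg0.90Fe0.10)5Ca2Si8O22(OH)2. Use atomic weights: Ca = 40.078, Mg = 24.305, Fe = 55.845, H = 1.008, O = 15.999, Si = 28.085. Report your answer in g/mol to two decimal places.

828.12 g/mol

Mg: 4.50 × 24.305 = 109.3725
Fe: 0.50 × 55.845 = 27.9225
Ca: 2 × 40.078 = 80.1560
Si: 8 × 28.085 = 224.6800
O: 24 × 15.999 = 383.9760
H: 2 × 1.008 = 2.0160
Summing the contributions gives the formula mass.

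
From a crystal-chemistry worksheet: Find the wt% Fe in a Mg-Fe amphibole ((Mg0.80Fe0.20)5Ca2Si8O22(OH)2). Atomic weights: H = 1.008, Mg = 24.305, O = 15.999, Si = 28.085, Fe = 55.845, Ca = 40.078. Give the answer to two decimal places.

Molar mass of (Mg0.80Fe0.20)5Ca2Si8O22(OH)2: 4·24.305 + 1·55.845 + 2·40.078 + 8·28.085 + 24·15.999 + 2·1.008 = 843.893 g/mol.
Mass of Fe per formula unit: 1 × 55.845 = 55.845 g.
Weight fraction Fe = 55.845 / 843.893 = 0.0662.

6.62 mass %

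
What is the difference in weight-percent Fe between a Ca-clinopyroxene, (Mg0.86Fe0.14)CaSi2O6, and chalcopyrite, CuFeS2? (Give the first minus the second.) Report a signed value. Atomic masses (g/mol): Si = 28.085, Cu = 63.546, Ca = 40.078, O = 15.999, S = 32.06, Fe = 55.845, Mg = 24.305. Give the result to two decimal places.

-26.89 percentage points

First mineral: 7.818 g Fe in 220.963 g formula = 3.54 wt% Fe.
Second mineral: 55.845 g Fe in 183.511 g formula = 30.43 wt% Fe.
3.54% − 30.43% gives a difference of -26.89 percentage points.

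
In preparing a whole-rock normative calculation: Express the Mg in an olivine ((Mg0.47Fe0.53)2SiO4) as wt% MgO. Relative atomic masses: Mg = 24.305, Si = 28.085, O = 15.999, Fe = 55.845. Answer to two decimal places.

21.76 wt%

M((Mg0.47Fe0.53)2SiO4) = 174.123 g/mol; M(MgO) = 40.304 g/mol.
Moles MgO per formula unit = 0.94 Mg ÷ 1 = 0.9400.
MgO fraction = (0.9400 × 40.304) / 174.123 = 37.886/174.123 = 0.2176.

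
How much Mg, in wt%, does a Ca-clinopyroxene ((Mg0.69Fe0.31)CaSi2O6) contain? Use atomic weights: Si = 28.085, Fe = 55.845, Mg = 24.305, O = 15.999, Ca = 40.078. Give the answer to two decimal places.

Formula mass = 0.69×24.305 + 0.31×55.845 + 1×40.078 + 2×28.085 + 6×15.999 = 226.324 g/mol, of which 16.770 g is Mg.
So Mg makes up 16.770/226.324 = 0.0741 of the mass, i.e. 7.41%.

7.41 wt%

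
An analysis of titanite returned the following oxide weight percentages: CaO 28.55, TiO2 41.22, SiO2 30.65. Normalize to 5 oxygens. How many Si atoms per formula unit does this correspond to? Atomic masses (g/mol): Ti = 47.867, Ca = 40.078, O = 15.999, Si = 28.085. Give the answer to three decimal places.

CaO: 28.55/56.077 = 0.50912 mol → 0.50912 mol Ca, 0.50912 mol O.
TiO2: 41.22/79.865 = 0.51612 mol → 0.51612 mol Ti, 1.03224 mol O.
SiO2: 30.65/60.083 = 0.51013 mol → 0.51013 mol Si, 1.02026 mol O.
Total oxygen = 2.56162 mol. Normalization factor = 5/2.56162 = 1.95189.
Si per 5 O = 0.51013 × 1.95189 = 0.996.

0.996 Si apfu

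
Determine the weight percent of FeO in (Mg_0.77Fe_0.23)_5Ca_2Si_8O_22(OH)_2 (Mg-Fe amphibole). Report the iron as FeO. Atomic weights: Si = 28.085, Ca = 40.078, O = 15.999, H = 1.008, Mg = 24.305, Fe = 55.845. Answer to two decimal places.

Formula mass = 848.624 g/mol.
1.15 Fe → 1.1500 mol FeO per formula unit; M(FeO) = 71.844, so FeO mass = 82.621 g.
82.621/848.624 × 100 = 9.74 wt%.

9.74 wt%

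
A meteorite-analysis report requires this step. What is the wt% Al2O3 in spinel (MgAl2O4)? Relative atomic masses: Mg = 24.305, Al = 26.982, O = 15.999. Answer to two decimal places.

71.67 wt%

Formula mass = 142.265 g/mol.
2 Al → 1.0000 mol Al2O3 per formula unit; M(Al2O3) = 101.961, so Al2O3 mass = 101.961 g.
101.961/142.265 × 100 = 71.67 wt%.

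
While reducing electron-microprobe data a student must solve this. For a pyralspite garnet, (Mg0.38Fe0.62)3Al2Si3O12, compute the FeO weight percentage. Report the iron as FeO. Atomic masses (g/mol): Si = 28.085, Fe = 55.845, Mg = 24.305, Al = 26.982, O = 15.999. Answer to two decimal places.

28.94 wt%

Molar mass of (Mg0.38Fe0.62)3Al2Si3O12 = 1.14×24.305 + 1.86×55.845 + 2×26.982 + 3×28.085 + 12×15.999 = 461.786 g/mol.
Each formula unit contains 1.86 Fe, equivalent to 1.86/1 = 1.8600 mol FeO.
M(FeO) = 1×55.845 + 1×15.999 = 71.844 g/mol.
Mass of FeO per formula unit = 1.8600 × 71.844 = 133.630 g.
FeO wt% = 133.630 / 461.786 × 100 = 28.94%.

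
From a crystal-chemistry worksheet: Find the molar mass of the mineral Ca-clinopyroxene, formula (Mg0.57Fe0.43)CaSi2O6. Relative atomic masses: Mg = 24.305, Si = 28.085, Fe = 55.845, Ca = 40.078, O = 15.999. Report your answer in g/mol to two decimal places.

M = 0.57*24.305 + 0.43*55.845 + 1*40.078 + 2*28.085 + 6*15.999

230.11 g/mol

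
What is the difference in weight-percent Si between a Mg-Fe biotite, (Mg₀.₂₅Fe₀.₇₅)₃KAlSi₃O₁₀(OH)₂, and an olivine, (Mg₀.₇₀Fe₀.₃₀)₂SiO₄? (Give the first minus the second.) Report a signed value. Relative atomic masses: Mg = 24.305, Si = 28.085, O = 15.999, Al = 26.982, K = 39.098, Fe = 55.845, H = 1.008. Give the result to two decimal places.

Si in (Mg₀.₂₅Fe₀.₇₅)₃KAlSi₃O₁₀(OH)₂: molar mass 488.219 g/mol; 3×28.085 = 84.255 g → 17.26 wt%.
Si in (Mg₀.₇₀Fe₀.₃₀)₂SiO₄: molar mass 159.615 g/mol; 1×28.085 = 28.085 g → 17.60 wt%.
Difference = 17.26 − 17.60 = -0.34 percentage points.

-0.34 percentage points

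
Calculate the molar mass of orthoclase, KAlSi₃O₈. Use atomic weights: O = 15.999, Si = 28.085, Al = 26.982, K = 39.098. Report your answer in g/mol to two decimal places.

The formula mass is the sum 1*39.098 + 1*26.982 + 3*28.085 + 8*15.999.

278.33 g/mol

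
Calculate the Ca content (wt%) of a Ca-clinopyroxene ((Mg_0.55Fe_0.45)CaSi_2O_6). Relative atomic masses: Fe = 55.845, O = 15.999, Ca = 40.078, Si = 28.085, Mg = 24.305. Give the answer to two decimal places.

17.37 wt%

Formula mass = 0.55×24.305 + 0.45×55.845 + 1×40.078 + 2×28.085 + 6×15.999 = 230.740 g/mol, of which 40.078 g is Ca.
So Ca makes up 40.078/230.740 = 0.1737 of the mass, i.e. 17.37%.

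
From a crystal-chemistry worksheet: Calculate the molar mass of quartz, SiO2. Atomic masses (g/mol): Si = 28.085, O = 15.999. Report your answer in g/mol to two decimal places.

The formula mass is the sum 1(28.085) + 2(15.999).

60.08 g/mol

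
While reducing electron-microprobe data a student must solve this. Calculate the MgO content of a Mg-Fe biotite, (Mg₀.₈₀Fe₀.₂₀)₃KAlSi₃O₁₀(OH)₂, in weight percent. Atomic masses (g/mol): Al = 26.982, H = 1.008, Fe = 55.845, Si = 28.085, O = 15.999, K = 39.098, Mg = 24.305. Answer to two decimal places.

22.18 wt%

Molar mass of (Mg₀.₈₀Fe₀.₂₀)₃KAlSi₃O₁₀(OH)₂ = 2.40·24.305 + 0.60·55.845 + 1·39.098 + 1·26.982 + 3·28.085 + 12·15.999 + 2·1.008 = 436.178 g/mol.
Each formula unit contains 2.40 Mg, equivalent to 2.40/1 = 2.4000 mol MgO.
M(MgO) = 1×24.305 + 1×15.999 = 40.304 g/mol.
Mass of MgO per formula unit = 2.4000 × 40.304 = 96.730 g.
MgO wt% = 96.730 / 436.178 × 100 = 22.18%.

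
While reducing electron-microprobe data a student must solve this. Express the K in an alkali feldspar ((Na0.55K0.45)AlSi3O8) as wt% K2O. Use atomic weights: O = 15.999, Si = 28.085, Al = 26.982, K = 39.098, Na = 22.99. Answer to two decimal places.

7.87 wt%

M((Na0.55K0.45)AlSi3O8) = 269.468 g/mol; M(K2O) = 94.195 g/mol.
Moles K2O per formula unit = 0.45 K ÷ 2 = 0.2250.
K2O fraction = (0.2250 × 94.195) / 269.468 = 21.194/269.468 = 0.0787.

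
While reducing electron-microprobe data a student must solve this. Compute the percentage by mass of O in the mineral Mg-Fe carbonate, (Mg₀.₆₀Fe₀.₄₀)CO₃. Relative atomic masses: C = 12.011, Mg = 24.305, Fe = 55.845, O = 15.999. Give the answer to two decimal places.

M((Mg₀.₆₀Fe₀.₄₀)CO₃) = 96.929 g/mol.
O contributes 3 × 15.999 = 47.997 g per mole.
47.997/96.929 = 0.4952 → 49.52%.

49.52 weight percent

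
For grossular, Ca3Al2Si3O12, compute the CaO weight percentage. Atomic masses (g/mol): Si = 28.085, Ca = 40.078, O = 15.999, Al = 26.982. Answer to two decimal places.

37.35 wt%

M(Ca3Al2Si3O12) = 450.441 g/mol; M(CaO) = 56.077 g/mol.
Moles CaO per formula unit = 3 Ca ÷ 1 = 3.0000.
CaO fraction = (3.0000 × 56.077) / 450.441 = 168.231/450.441 = 0.3735.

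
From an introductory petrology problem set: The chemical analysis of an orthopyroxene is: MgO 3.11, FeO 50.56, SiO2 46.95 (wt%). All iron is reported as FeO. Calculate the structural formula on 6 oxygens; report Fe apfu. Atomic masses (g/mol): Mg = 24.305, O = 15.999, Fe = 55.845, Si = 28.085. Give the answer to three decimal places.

1.802 Fe apfu

MgO (M=40.304): mol = 0.07716; Mg = 0.07716, O = 0.07716.
FeO (M=71.844): mol = 0.70375; Fe = 0.70375, O = 0.70375.
SiO2 (M=60.083): mol = 0.78142; Si = 0.78142, O = 1.56284.
ΣO = 2.34375; factor = 6/ΣO = 2.56000.
Fe apfu = 0.70375 × 2.56000 = 1.802.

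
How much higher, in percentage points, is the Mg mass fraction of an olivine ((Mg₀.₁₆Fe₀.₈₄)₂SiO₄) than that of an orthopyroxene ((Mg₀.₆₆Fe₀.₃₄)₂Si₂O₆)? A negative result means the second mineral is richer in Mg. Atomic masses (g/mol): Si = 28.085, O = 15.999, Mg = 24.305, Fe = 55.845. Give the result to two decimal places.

First mineral: 7.778 g Mg in 193.678 g formula = 4.02 wt% Mg.
Second mineral: 32.083 g Mg in 222.221 g formula = 14.44 wt% Mg.
4.02% − 14.44% gives a difference of -10.42 percentage points.

-10.42 percentage points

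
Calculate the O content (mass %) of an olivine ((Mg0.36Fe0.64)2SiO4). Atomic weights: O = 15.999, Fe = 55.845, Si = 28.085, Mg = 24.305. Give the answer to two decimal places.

Molar mass of (Mg0.36Fe0.64)2SiO4: 0.72*24.305 + 1.28*55.845 + 1*28.085 + 4*15.999 = 181.062 g/mol.
Mass of O per formula unit: 4 × 15.999 = 63.996 g.
Weight fraction O = 63.996 / 181.062 = 0.3534.

35.34 mass %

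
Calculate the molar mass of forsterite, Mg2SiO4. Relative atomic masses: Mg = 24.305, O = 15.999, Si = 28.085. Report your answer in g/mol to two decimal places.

140.69 g/mol

The formula mass is the sum 2·24.305 + 1·28.085 + 4·15.999.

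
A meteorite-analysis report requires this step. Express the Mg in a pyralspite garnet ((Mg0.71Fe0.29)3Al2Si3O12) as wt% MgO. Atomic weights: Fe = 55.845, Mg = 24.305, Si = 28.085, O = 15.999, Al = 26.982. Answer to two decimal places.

19.94 wt%

Molar mass of (Mg0.71Fe0.29)3Al2Si3O12 = 2.13*24.305 + 0.87*55.845 + 2*26.982 + 3*28.085 + 12*15.999 = 430.562 g/mol.
Each formula unit contains 2.13 Mg, equivalent to 2.13/1 = 2.1300 mol MgO.
M(MgO) = 1×24.305 + 1×15.999 = 40.304 g/mol.
Mass of MgO per formula unit = 2.1300 × 40.304 = 85.848 g.
MgO wt% = 85.848 / 430.562 × 100 = 19.94%.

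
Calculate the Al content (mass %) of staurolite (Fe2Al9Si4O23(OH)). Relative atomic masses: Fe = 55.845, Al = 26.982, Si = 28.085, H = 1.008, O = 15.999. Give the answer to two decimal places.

Formula mass = 2×55.845 + 9×26.982 + 4×28.085 + 24×15.999 + 1×1.008 = 851.852 g/mol, of which 242.838 g is Al.
So Al makes up 242.838/851.852 = 0.2851 of the mass, i.e. 28.51%.

28.51 mass %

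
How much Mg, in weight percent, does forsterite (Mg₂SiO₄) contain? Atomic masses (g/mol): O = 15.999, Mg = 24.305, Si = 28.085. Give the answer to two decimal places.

34.55 weight percent

Formula mass = 2*24.305 + 1*28.085 + 4*15.999 = 140.691 g/mol, of which 48.610 g is Mg.
So Mg makes up 48.610/140.691 = 0.3455 of the mass, i.e. 34.55%.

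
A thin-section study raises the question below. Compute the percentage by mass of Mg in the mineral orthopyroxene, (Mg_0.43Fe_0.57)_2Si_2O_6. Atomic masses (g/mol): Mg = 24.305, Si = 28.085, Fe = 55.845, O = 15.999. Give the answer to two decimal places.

8.83 weight percent

Formula mass = 0.86·24.305 + 1.14·55.845 + 2·28.085 + 6·15.999 = 236.730 g/mol, of which 20.902 g is Mg.
So Mg makes up 20.902/236.730 = 0.0883 of the mass, i.e. 8.83%.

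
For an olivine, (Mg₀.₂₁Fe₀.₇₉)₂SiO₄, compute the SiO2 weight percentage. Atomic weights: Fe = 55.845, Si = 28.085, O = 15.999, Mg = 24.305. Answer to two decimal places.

31.54 wt%

Molar mass of (Mg₀.₂₁Fe₀.₇₉)₂SiO₄ = 0.42*24.305 + 1.58*55.845 + 1*28.085 + 4*15.999 = 190.524 g/mol.
Each formula unit contains 1 Si, equivalent to 1/1 = 1.0000 mol SiO2.
M(SiO2) = 1×28.085 + 2×15.999 = 60.083 g/mol.
Mass of SiO2 per formula unit = 1.0000 × 60.083 = 60.083 g.
SiO2 wt% = 60.083 / 190.524 × 100 = 31.54%.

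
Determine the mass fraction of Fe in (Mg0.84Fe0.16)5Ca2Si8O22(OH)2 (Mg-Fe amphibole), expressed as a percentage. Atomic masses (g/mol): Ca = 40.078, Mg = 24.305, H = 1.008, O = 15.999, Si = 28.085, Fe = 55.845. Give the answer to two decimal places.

Formula mass = 4.20×24.305 + 0.80×55.845 + 2×40.078 + 8×28.085 + 24×15.999 + 2×1.008 = 837.585 g/mol, of which 44.676 g is Fe.
So Fe makes up 44.676/837.585 = 0.0533 of the mass, i.e. 5.33%.

5.33 weight percent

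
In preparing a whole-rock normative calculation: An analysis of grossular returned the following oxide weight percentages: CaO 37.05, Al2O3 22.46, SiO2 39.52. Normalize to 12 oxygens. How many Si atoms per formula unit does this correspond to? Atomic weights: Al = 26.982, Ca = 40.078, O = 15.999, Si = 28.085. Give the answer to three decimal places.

37.05 wt% CaO ÷ 56.077 g/mol = 0.66070 mol, giving 0.66070 Ca and 0.66070 O.
22.46 wt% Al2O3 ÷ 101.961 g/mol = 0.22028 mol, giving 0.44056 Al and 0.66084 O.
39.52 wt% SiO2 ÷ 60.083 g/mol = 0.65776 mol, giving 0.65776 Si and 1.31552 O.
Oxygen sums to 2.63706; scaling by 12/2.63706 = 4.55052 puts the formula on 12 O.
Si: 0.65776 × 4.55052 = 2.993 atoms per formula unit.

2.993 Si apfu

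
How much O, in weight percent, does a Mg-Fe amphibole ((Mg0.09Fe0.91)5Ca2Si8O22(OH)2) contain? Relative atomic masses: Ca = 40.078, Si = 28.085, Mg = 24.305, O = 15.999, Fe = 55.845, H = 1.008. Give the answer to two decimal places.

M((Mg0.09Fe0.91)5Ca2Si8O22(OH)2) = 955.860 g/mol.
O contributes 24 × 15.999 = 383.976 g per mole.
383.976/955.860 = 0.4017 → 40.17%.

40.17 weight percent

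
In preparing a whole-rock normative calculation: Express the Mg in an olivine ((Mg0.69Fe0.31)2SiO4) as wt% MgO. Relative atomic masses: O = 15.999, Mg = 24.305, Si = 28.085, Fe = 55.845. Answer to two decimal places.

Formula mass = 160.246 g/mol.
1.38 Mg → 1.3800 mol MgO per formula unit; M(MgO) = 40.304, so MgO mass = 55.620 g.
55.620/160.246 × 100 = 34.71 wt%.

34.71 wt%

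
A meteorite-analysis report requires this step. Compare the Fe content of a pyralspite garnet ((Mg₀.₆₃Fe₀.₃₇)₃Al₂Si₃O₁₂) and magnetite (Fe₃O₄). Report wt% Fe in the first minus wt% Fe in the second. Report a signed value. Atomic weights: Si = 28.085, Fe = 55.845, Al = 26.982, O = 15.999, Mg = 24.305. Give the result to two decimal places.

M((Mg₀.₆₃Fe₀.₃₇)₃Al₂Si₃O₁₂) = 438.131 g/mol, so wt% Fe = 61.988/438.131 × 100 = 14.15%.
M(Fe₃O₄) = 231.531 g/mol, so wt% Fe = 167.535/231.531 × 100 = 72.36%.
14.15 − 72.36 = -58.21 pp.

-58.21 percentage points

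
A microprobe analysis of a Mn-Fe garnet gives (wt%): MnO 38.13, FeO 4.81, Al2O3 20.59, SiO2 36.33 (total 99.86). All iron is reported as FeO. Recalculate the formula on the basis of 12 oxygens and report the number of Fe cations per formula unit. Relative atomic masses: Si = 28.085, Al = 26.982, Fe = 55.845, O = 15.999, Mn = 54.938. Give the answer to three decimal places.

MnO: 38.13/70.937 = 0.53752 mol → 0.53752 mol Mn, 0.53752 mol O.
FeO: 4.81/71.844 = 0.06695 mol → 0.06695 mol Fe, 0.06695 mol O.
Al2O3: 20.59/101.961 = 0.20194 mol → 0.40388 mol Al, 0.60582 mol O.
SiO2: 36.33/60.083 = 0.60466 mol → 0.60466 mol Si, 1.20932 mol O.
Total oxygen = 2.41961 mol. Normalization factor = 12/2.41961 = 4.95948.
Fe per 12 O = 0.06695 × 4.95948 = 0.332.

0.332 Fe apfu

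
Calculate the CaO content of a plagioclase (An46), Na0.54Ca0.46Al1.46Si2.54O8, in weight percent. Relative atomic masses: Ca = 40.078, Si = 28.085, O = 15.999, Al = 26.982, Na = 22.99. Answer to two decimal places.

Molar mass of Na0.54Ca0.46Al1.46Si2.54O8 = 0.54·22.99 + 0.46·40.078 + 1.46·26.982 + 2.54·28.085 + 8·15.999 = 269.572 g/mol.
Each formula unit contains 0.46 Ca, equivalent to 0.46/1 = 0.4600 mol CaO.
M(CaO) = 1×40.078 + 1×15.999 = 56.077 g/mol.
Mass of CaO per formula unit = 0.4600 × 56.077 = 25.795 g.
CaO wt% = 25.795 / 269.572 × 100 = 9.57%.

9.57 wt%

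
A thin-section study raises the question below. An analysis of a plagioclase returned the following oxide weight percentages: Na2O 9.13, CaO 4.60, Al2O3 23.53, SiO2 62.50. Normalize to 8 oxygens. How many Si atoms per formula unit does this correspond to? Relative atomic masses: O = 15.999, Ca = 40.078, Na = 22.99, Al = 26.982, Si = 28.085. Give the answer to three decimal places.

9.13 wt% Na2O ÷ 61.979 g/mol = 0.14731 mol, giving 0.29462 Na and 0.14731 O.
4.60 wt% CaO ÷ 56.077 g/mol = 0.08203 mol, giving 0.08203 Ca and 0.08203 O.
23.53 wt% Al2O3 ÷ 101.961 g/mol = 0.23077 mol, giving 0.46154 Al and 0.69231 O.
62.50 wt% SiO2 ÷ 60.083 g/mol = 1.04023 mol, giving 1.04023 Si and 2.08046 O.
Oxygen sums to 3.00211; scaling by 8/3.00211 = 2.66479 puts the formula on 8 O.
Si: 1.04023 × 2.66479 = 2.772 atoms per formula unit.

2.772 Si apfu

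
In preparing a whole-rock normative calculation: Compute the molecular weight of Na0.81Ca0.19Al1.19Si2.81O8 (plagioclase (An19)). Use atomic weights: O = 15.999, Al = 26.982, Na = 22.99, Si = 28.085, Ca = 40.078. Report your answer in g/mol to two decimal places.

265.26 g/mol

M = 0.81(22.99) + 0.19(40.078) + 1.19(26.982) + 2.81(28.085) + 8(15.999)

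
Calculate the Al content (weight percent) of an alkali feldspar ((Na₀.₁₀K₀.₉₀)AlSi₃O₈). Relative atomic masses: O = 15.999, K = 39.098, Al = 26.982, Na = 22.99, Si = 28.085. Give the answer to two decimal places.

9.75 weight percent

Molar mass of (Na₀.₁₀K₀.₉₀)AlSi₃O₈: 0.10×22.99 + 0.90×39.098 + 1×26.982 + 3×28.085 + 8×15.999 = 276.716 g/mol.
Mass of Al per formula unit: 1 × 26.982 = 26.982 g.
Weight fraction Al = 26.982 / 276.716 = 0.0975.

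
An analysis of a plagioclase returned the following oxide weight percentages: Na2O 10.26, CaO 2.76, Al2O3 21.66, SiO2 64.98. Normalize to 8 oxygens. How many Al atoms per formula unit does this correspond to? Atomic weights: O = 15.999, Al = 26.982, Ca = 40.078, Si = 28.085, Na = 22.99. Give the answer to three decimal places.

10.26 wt% Na2O ÷ 61.979 g/mol = 0.16554 mol, giving 0.33108 Na and 0.16554 O.
2.76 wt% CaO ÷ 56.077 g/mol = 0.04922 mol, giving 0.04922 Ca and 0.04922 O.
21.66 wt% Al2O3 ÷ 101.961 g/mol = 0.21243 mol, giving 0.42486 Al and 0.63729 O.
64.98 wt% SiO2 ÷ 60.083 g/mol = 1.08150 mol, giving 1.08150 Si and 2.16300 O.
Oxygen sums to 3.01505; scaling by 8/3.01505 = 2.65336 puts the formula on 8 O.
Al: 0.42486 × 2.65336 = 1.127 atoms per formula unit.

1.127 Al apfu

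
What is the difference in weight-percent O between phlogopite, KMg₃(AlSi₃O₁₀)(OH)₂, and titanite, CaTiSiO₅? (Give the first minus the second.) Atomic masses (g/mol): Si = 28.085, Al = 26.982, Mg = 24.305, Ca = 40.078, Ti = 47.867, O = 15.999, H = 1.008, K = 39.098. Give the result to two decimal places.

5.20 percentage points

O in KMg₃(AlSi₃O₁₀)(OH)₂: molar mass 417.254 g/mol; 12×15.999 = 191.988 g → 46.01 wt%.
O in CaTiSiO₅: molar mass 196.025 g/mol; 5×15.999 = 79.995 g → 40.81 wt%.
Difference = 46.01 − 40.81 = 5.20 percentage points.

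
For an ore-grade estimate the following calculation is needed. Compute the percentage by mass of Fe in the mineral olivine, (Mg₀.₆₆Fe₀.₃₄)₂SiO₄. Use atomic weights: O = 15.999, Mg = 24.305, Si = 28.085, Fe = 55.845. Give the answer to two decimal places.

23.42 wt%

Molar mass of (Mg₀.₆₆Fe₀.₃₄)₂SiO₄: 1.32·24.305 + 0.68·55.845 + 1·28.085 + 4·15.999 = 162.138 g/mol.
Mass of Fe per formula unit: 0.68 × 55.845 = 37.975 g.
Weight fraction Fe = 37.975 / 162.138 = 0.2342.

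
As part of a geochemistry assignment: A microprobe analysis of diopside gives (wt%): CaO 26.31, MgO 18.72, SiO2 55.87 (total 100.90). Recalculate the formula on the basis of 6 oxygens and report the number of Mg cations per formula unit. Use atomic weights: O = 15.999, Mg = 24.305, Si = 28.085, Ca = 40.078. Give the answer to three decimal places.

CaO: 26.31/56.077 = 0.46918 mol → 0.46918 mol Ca, 0.46918 mol O.
MgO: 18.72/40.304 = 0.46447 mol → 0.46447 mol Mg, 0.46447 mol O.
SiO2: 55.87/60.083 = 0.92988 mol → 0.92988 mol Si, 1.85976 mol O.
Total oxygen = 2.79341 mol. Normalization factor = 6/2.79341 = 2.14791.
Mg per 6 O = 0.46447 × 2.14791 = 0.998.

0.998 Mg apfu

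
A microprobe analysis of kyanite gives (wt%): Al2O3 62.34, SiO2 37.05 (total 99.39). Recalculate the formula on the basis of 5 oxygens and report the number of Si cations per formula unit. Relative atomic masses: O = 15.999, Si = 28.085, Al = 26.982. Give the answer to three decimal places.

1.005 Si apfu

Al2O3 (M=101.961): mol = 0.61141; Al = 1.22282, O = 1.83423.
SiO2 (M=60.083): mol = 0.61665; Si = 0.61665, O = 1.23330.
ΣO = 3.06753; factor = 5/ΣO = 1.62998.
Si apfu = 0.61665 × 1.62998 = 1.005.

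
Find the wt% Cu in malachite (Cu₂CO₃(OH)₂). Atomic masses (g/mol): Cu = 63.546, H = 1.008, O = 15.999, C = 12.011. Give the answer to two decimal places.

57.48 wt%

Molar mass of Cu₂CO₃(OH)₂: 2×63.546 + 1×12.011 + 5×15.999 + 2×1.008 = 221.114 g/mol.
Mass of Cu per formula unit: 2 × 63.546 = 127.092 g.
Weight fraction Cu = 127.092 / 221.114 = 0.5748.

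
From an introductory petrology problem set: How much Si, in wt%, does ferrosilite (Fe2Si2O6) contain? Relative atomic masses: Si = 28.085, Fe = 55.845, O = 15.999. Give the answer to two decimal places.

21.29 wt%

Formula mass = 2×55.845 + 2×28.085 + 6×15.999 = 263.854 g/mol, of which 56.170 g is Si.
So Si makes up 56.170/263.854 = 0.2129 of the mass, i.e. 21.29%.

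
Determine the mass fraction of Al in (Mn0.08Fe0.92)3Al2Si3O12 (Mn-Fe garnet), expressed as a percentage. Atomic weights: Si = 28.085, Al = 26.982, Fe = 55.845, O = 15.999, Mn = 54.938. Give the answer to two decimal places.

Formula mass = 0.24×54.938 + 2.76×55.845 + 2×26.982 + 3×28.085 + 12×15.999 = 497.524 g/mol, of which 53.964 g is Al.
So Al makes up 53.964/497.524 = 0.1085 of the mass, i.e. 10.85%.

10.85 wt%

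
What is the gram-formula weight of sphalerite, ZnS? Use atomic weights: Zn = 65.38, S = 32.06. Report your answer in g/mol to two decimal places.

97.44 g/mol

Zn: 1 × 65.38 = 65.3800
S: 1 × 32.06 = 32.0600
Summing the contributions gives the formula mass.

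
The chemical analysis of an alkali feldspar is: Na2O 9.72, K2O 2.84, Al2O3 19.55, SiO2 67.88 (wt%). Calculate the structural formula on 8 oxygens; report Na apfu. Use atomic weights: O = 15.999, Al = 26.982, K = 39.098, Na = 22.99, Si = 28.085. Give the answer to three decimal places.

9.72 wt% Na2O ÷ 61.979 g/mol = 0.15683 mol, giving 0.31366 Na and 0.15683 O.
2.84 wt% K2O ÷ 94.195 g/mol = 0.03015 mol, giving 0.06030 K and 0.03015 O.
19.55 wt% Al2O3 ÷ 101.961 g/mol = 0.19174 mol, giving 0.38348 Al and 0.57522 O.
67.88 wt% SiO2 ÷ 60.083 g/mol = 1.12977 mol, giving 1.12977 Si and 2.25954 O.
Oxygen sums to 3.02174; scaling by 8/3.02174 = 2.64748 puts the formula on 8 O.
Na: 0.31366 × 2.64748 = 0.830 atoms per formula unit.

0.830 Na apfu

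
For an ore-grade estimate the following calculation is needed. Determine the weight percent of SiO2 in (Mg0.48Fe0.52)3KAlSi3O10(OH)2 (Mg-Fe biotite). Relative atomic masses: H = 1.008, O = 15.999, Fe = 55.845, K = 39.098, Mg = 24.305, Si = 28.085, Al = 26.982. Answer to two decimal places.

M((Mg0.48Fe0.52)3KAlSi3O10(OH)2) = 466.456 g/mol; M(SiO2) = 60.083 g/mol.
Moles SiO2 per formula unit = 3 Si ÷ 1 = 3.0000.
SiO2 fraction = (3.0000 × 60.083) / 466.456 = 180.249/466.456 = 0.3864.

38.64 wt%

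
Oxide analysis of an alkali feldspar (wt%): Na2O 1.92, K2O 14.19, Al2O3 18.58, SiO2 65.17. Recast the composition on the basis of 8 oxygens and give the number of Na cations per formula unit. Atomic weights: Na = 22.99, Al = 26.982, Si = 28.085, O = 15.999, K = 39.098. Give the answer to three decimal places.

1.92 wt% Na2O ÷ 61.979 g/mol = 0.03098 mol, giving 0.06196 Na and 0.03098 O.
14.19 wt% K2O ÷ 94.195 g/mol = 0.15064 mol, giving 0.30128 K and 0.15064 O.
18.58 wt% Al2O3 ÷ 101.961 g/mol = 0.18223 mol, giving 0.36446 Al and 0.54669 O.
65.17 wt% SiO2 ÷ 60.083 g/mol = 1.08467 mol, giving 1.08467 Si and 2.16934 O.
Oxygen sums to 2.89765; scaling by 8/2.89765 = 2.76086 puts the formula on 8 O.
Na: 0.06196 × 2.76086 = 0.171 atoms per formula unit.

0.171 Na apfu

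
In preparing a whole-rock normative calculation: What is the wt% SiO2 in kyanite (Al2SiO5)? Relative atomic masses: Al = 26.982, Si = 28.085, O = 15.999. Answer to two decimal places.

37.08 wt%

Molar mass of Al2SiO5 = 2×26.982 + 1×28.085 + 5×15.999 = 162.044 g/mol.
Each formula unit contains 1 Si, equivalent to 1/1 = 1.0000 mol SiO2.
M(SiO2) = 1×28.085 + 2×15.999 = 60.083 g/mol.
Mass of SiO2 per formula unit = 1.0000 × 60.083 = 60.083 g.
SiO2 wt% = 60.083 / 162.044 × 100 = 37.08%.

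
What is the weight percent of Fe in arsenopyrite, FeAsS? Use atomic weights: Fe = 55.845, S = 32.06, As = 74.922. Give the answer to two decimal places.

Formula mass = 1·55.845 + 1·74.922 + 1·32.06 = 162.827 g/mol, of which 55.845 g is Fe.
So Fe makes up 55.845/162.827 = 0.3430 of the mass, i.e. 34.30%.

34.30 mass %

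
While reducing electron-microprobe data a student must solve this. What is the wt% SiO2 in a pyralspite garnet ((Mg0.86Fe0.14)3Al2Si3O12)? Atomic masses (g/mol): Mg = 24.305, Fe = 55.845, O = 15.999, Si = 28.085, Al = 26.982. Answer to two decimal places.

43.29 wt%

M((Mg0.86Fe0.14)3Al2Si3O12) = 416.369 g/mol; M(SiO2) = 60.083 g/mol.
Moles SiO2 per formula unit = 3 Si ÷ 1 = 3.0000.
SiO2 fraction = (3.0000 × 60.083) / 416.369 = 180.249/416.369 = 0.4329.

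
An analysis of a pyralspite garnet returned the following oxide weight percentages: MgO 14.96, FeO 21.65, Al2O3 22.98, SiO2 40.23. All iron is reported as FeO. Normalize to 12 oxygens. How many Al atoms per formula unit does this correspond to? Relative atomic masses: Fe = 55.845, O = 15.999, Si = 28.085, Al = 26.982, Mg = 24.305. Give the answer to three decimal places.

14.96 wt% MgO ÷ 40.304 g/mol = 0.37118 mol, giving 0.37118 Mg and 0.37118 O.
21.65 wt% FeO ÷ 71.844 g/mol = 0.30135 mol, giving 0.30135 Fe and 0.30135 O.
22.98 wt% Al2O3 ÷ 101.961 g/mol = 0.22538 mol, giving 0.45076 Al and 0.67614 O.
40.23 wt% SiO2 ÷ 60.083 g/mol = 0.66957 mol, giving 0.66957 Si and 1.33914 O.
Oxygen sums to 2.68781; scaling by 12/2.68781 = 4.46460 puts the formula on 12 O.
Al: 0.45076 × 4.46460 = 2.012 atoms per formula unit.

2.012 Al apfu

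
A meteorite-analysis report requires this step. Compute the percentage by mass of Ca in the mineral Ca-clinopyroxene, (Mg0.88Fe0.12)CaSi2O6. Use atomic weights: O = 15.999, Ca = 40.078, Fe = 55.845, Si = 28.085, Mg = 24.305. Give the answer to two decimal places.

Formula mass = 0.88×24.305 + 0.12×55.845 + 1×40.078 + 2×28.085 + 6×15.999 = 220.332 g/mol, of which 40.078 g is Ca.
So Ca makes up 40.078/220.332 = 0.1819 of the mass, i.e. 18.19%.

18.19 mass %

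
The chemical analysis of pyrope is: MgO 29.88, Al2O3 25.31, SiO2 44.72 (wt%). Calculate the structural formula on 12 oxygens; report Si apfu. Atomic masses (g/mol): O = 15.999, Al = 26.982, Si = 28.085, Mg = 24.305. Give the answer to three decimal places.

3.003 Si apfu

MgO (M=40.304): mol = 0.74137; Mg = 0.74137, O = 0.74137.
Al2O3 (M=101.961): mol = 0.24823; Al = 0.49646, O = 0.74469.
SiO2 (M=60.083): mol = 0.74430; Si = 0.74430, O = 1.48860.
ΣO = 2.97466; factor = 12/ΣO = 4.03407.
Si apfu = 0.74430 × 4.03407 = 3.003.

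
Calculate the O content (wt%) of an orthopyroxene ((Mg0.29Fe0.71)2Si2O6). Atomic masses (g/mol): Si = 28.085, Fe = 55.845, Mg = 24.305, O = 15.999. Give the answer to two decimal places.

Molar mass of (Mg0.29Fe0.71)2Si2O6: 0.58×24.305 + 1.42×55.845 + 2×28.085 + 6×15.999 = 245.561 g/mol.
Mass of O per formula unit: 6 × 15.999 = 95.994 g.
Weight fraction O = 95.994 / 245.561 = 0.3909.

39.09 wt%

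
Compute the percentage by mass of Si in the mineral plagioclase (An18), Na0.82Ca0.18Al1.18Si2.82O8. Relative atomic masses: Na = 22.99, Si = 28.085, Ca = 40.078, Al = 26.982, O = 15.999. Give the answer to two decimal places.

29.88 weight percent

Formula mass = 0.82·22.99 + 0.18·40.078 + 1.18·26.982 + 2.82·28.085 + 8·15.999 = 265.096 g/mol, of which 79.200 g is Si.
So Si makes up 79.200/265.096 = 0.2988 of the mass, i.e. 29.88%.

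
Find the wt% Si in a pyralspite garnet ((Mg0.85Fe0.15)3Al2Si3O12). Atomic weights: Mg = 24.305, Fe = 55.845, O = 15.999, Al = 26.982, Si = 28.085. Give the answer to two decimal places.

M((Mg0.85Fe0.15)3Al2Si3O12) = 417.315 g/mol.
Si contributes 3 × 28.085 = 84.255 g per mole.
84.255/417.315 = 0.2019 → 20.19%.

20.19 wt%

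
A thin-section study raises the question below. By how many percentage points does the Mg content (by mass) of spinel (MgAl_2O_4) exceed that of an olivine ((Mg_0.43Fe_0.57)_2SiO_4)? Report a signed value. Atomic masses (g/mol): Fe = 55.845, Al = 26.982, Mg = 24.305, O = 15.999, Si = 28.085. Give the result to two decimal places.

5.25 percentage points

Mg in MgAl_2O_4: molar mass 142.265 g/mol; 1×24.305 = 24.305 g → 17.08 wt%.
Mg in (Mg_0.43Fe_0.57)_2SiO_4: molar mass 176.647 g/mol; 0.86×24.305 = 20.902 g → 11.83 wt%.
Difference = 17.08 − 11.83 = 5.25 percentage points.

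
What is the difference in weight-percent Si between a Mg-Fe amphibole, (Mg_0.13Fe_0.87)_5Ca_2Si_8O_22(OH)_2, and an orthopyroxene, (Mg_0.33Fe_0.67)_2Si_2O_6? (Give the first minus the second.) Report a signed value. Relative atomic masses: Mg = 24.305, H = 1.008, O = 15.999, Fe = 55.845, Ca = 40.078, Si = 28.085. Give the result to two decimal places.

Si in (Mg_0.13Fe_0.87)_5Ca_2Si_8O_22(OH)_2: molar mass 949.552 g/mol; 8×28.085 = 224.680 g → 23.66 wt%.
Si in (Mg_0.33Fe_0.67)_2Si_2O_6: molar mass 243.038 g/mol; 2×28.085 = 56.170 g → 23.11 wt%.
Difference = 23.66 − 23.11 = 0.55 percentage points.

0.55 percentage points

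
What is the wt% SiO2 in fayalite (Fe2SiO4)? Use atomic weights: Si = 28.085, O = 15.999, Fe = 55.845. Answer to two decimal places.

Formula mass = 203.771 g/mol.
1 Si → 1.0000 mol SiO2 per formula unit; M(SiO2) = 60.083, so SiO2 mass = 60.083 g.
60.083/203.771 × 100 = 29.49 wt%.

29.49 wt%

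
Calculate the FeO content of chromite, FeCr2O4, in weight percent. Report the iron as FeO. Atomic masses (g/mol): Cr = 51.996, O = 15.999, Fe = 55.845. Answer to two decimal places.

M(FeCr2O4) = 223.833 g/mol; M(FeO) = 71.844 g/mol.
Moles FeO per formula unit = 1 Fe ÷ 1 = 1.0000.
FeO fraction = (1.0000 × 71.844) / 223.833 = 71.844/223.833 = 0.3210.

32.10 wt%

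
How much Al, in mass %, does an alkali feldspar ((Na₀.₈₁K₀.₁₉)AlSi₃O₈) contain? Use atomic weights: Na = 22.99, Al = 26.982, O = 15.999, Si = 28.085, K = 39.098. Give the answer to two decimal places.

Formula mass = 0.81·22.99 + 0.19·39.098 + 1·26.982 + 3·28.085 + 8·15.999 = 265.280 g/mol, of which 26.982 g is Al.
So Al makes up 26.982/265.280 = 0.1017 of the mass, i.e. 10.17%.

10.17 mass %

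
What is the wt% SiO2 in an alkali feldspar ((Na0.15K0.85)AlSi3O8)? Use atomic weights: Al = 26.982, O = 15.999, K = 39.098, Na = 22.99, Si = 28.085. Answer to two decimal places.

M((Na0.15K0.85)AlSi3O8) = 275.911 g/mol; M(SiO2) = 60.083 g/mol.
Moles SiO2 per formula unit = 3 Si ÷ 1 = 3.0000.
SiO2 fraction = (3.0000 × 60.083) / 275.911 = 180.249/275.911 = 0.6533.

65.33 wt%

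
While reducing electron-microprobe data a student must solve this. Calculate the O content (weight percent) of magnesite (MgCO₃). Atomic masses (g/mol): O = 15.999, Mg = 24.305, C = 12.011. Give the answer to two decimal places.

56.93 weight percent

M(MgCO₃) = 84.313 g/mol.
O contributes 3 × 15.999 = 47.997 g per mole.
47.997/84.313 = 0.5693 → 56.93%.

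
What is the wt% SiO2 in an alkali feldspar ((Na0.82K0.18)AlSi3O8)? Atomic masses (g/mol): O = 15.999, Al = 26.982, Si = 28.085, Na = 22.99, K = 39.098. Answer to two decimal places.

67.99 wt%

Molar mass of (Na0.82K0.18)AlSi3O8 = 0.82·22.99 + 0.18·39.098 + 1·26.982 + 3·28.085 + 8·15.999 = 265.118 g/mol.
Each formula unit contains 3 Si, equivalent to 3/1 = 3.0000 mol SiO2.
M(SiO2) = 1×28.085 + 2×15.999 = 60.083 g/mol.
Mass of SiO2 per formula unit = 3.0000 × 60.083 = 180.249 g.
SiO2 wt% = 180.249 / 265.118 × 100 = 67.99%.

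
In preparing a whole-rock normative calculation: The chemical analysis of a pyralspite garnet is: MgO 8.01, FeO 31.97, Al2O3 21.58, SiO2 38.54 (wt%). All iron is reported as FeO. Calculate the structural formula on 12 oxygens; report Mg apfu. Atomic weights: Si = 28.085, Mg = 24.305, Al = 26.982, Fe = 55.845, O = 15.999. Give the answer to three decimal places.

8.01 wt% MgO ÷ 40.304 g/mol = 0.19874 mol, giving 0.19874 Mg and 0.19874 O.
31.97 wt% FeO ÷ 71.844 g/mol = 0.44499 mol, giving 0.44499 Fe and 0.44499 O.
21.58 wt% Al2O3 ÷ 101.961 g/mol = 0.21165 mol, giving 0.42330 Al and 0.63495 O.
38.54 wt% SiO2 ÷ 60.083 g/mol = 0.64145 mol, giving 0.64145 Si and 1.28290 O.
Oxygen sums to 2.56158; scaling by 12/2.56158 = 4.68461 puts the formula on 12 O.
Mg: 0.19874 × 4.68461 = 0.931 atoms per formula unit.

0.931 Mg apfu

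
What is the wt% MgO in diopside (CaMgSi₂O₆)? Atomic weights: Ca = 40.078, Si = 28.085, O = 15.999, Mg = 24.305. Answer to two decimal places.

18.61 wt%

M(CaMgSi₂O₆) = 216.547 g/mol; M(MgO) = 40.304 g/mol.
Moles MgO per formula unit = 1 Mg ÷ 1 = 1.0000.
MgO fraction = (1.0000 × 40.304) / 216.547 = 40.304/216.547 = 0.1861.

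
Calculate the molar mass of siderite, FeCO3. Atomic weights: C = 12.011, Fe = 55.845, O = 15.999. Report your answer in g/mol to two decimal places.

115.85 g/mol

Fe: 1 × 55.845 = 55.8450
C: 1 × 12.011 = 12.0110
O: 3 × 15.999 = 47.9970
Summing the contributions gives the formula mass.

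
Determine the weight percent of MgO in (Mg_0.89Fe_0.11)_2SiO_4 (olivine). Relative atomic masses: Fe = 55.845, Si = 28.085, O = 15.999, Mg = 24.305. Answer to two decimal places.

48.60 wt%

Formula mass = 147.630 g/mol.
1.78 Mg → 1.7800 mol MgO per formula unit; M(MgO) = 40.304, so MgO mass = 71.741 g.
71.741/147.630 × 100 = 48.60 wt%.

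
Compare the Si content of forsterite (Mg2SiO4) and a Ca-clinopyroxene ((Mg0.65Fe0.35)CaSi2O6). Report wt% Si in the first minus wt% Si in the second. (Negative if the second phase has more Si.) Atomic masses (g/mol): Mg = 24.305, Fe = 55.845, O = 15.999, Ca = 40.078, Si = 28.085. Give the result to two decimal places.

-4.72 percentage points

M(Mg2SiO4) = 140.691 g/mol, so wt% Si = 28.085/140.691 × 100 = 19.96%.
M((Mg0.65Fe0.35)CaSi2O6) = 227.586 g/mol, so wt% Si = 56.170/227.586 × 100 = 24.68%.
19.96 − 24.68 = -4.72 pp.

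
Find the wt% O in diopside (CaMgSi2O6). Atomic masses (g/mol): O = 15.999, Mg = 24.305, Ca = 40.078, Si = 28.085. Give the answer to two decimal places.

Molar mass of CaMgSi2O6: 1*40.078 + 1*24.305 + 2*28.085 + 6*15.999 = 216.547 g/mol.
Mass of O per formula unit: 6 × 15.999 = 95.994 g.
Weight fraction O = 95.994 / 216.547 = 0.4433.

44.33 mass %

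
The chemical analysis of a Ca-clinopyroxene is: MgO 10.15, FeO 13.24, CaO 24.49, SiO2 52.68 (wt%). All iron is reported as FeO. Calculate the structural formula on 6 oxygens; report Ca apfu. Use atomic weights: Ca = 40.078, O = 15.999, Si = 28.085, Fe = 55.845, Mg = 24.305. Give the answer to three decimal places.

0.998 Ca apfu

MgO: 10.15/40.304 = 0.25184 mol → 0.25184 mol Mg, 0.25184 mol O.
FeO: 13.24/71.844 = 0.18429 mol → 0.18429 mol Fe, 0.18429 mol O.
CaO: 24.49/56.077 = 0.43672 mol → 0.43672 mol Ca, 0.43672 mol O.
SiO2: 52.68/60.083 = 0.87679 mol → 0.87679 mol Si, 1.75358 mol O.
Total oxygen = 2.62643 mol. Normalization factor = 6/2.62643 = 2.28447.
Ca per 6 O = 0.43672 × 2.28447 = 0.998.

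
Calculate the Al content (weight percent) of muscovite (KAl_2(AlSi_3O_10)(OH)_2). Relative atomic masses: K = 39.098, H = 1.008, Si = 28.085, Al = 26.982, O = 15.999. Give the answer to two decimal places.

20.32 weight percent

M(KAl_2(AlSi_3O_10)(OH)_2) = 398.303 g/mol.
Al contributes 3 × 26.982 = 80.946 g per mole.
80.946/398.303 = 0.2032 → 20.32%.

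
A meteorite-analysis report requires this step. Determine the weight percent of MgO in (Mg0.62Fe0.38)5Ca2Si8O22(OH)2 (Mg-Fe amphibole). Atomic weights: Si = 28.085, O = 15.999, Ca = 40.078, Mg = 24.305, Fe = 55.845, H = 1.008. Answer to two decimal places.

Formula mass = 872.279 g/mol.
3.10 Mg → 3.1000 mol MgO per formula unit; M(MgO) = 40.304, so MgO mass = 124.942 g.
124.942/872.279 × 100 = 14.32 wt%.

14.32 wt%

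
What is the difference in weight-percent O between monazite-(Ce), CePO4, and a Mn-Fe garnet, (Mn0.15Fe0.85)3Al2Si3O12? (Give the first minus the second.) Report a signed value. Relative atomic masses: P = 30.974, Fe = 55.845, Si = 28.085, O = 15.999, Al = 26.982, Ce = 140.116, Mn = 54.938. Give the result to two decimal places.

-11.38 percentage points

O in CePO4: molar mass 235.086 g/mol; 4×15.999 = 63.996 g → 27.22 wt%.
O in (Mn0.15Fe0.85)3Al2Si3O12: molar mass 497.334 g/mol; 12×15.999 = 191.988 g → 38.60 wt%.
Difference = 27.22 − 38.60 = -11.38 percentage points.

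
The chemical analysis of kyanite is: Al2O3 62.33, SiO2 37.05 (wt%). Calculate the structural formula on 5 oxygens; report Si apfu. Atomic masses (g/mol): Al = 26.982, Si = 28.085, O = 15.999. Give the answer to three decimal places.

1.005 Si apfu

Al2O3 (M=101.961): mol = 0.61131; Al = 1.22262, O = 1.83393.
SiO2 (M=60.083): mol = 0.61665; Si = 0.61665, O = 1.23330.
ΣO = 3.06723; factor = 5/ΣO = 1.63014.
Si apfu = 0.61665 × 1.63014 = 1.005.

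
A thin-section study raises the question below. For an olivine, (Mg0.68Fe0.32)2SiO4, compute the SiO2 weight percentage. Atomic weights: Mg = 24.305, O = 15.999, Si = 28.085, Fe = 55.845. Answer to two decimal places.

Formula mass = 160.877 g/mol.
1 Si → 1.0000 mol SiO2 per formula unit; M(SiO2) = 60.083, so SiO2 mass = 60.083 g.
60.083/160.877 × 100 = 37.35 wt%.

37.35 wt%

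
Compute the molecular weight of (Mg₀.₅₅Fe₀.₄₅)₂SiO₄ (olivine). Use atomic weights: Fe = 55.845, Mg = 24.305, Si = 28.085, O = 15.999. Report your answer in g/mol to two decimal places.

169.08 g/mol

The formula mass is the sum 1.10*24.305 + 0.90*55.845 + 1*28.085 + 4*15.999.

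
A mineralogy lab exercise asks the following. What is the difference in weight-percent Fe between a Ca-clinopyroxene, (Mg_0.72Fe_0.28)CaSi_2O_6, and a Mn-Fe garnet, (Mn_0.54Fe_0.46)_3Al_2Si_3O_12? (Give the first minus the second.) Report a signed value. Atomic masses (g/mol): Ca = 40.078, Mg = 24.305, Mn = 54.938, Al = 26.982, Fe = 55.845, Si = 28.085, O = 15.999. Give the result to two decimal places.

M((Mg_0.72Fe_0.28)CaSi_2O_6) = 225.378 g/mol, so wt% Fe = 15.637/225.378 × 100 = 6.94%.
M((Mn_0.54Fe_0.46)_3Al_2Si_3O_12) = 496.273 g/mol, so wt% Fe = 77.066/496.273 × 100 = 15.53%.
6.94 − 15.53 = -8.59 pp.

-8.59 percentage points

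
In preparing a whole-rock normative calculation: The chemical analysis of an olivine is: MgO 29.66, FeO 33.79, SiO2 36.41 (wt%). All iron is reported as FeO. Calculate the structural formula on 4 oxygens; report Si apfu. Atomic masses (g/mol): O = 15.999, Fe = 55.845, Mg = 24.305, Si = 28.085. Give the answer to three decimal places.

1.002 Si apfu

29.66 wt% MgO ÷ 40.304 g/mol = 0.73591 mol, giving 0.73591 Mg and 0.73591 O.
33.79 wt% FeO ÷ 71.844 g/mol = 0.47032 mol, giving 0.47032 Fe and 0.47032 O.
36.41 wt% SiO2 ÷ 60.083 g/mol = 0.60600 mol, giving 0.60600 Si and 1.21200 O.
Oxygen sums to 2.41823; scaling by 4/2.41823 = 1.65410 puts the formula on 4 O.
Si: 0.60600 × 1.65410 = 1.002 atoms per formula unit.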